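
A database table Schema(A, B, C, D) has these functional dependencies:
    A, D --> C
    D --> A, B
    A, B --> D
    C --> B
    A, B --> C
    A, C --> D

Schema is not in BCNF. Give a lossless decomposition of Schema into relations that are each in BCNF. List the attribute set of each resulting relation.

Candidate keys of the original relation: {A, B}, {A, C}, {D}.
{A, B, C, D}: {C} determines {B, C} here but is not a superkey — split on C --> B, giving {B, C} and {A, C, D}.
{B, C} is in BCNF.
{A, C, D} is in BCNF.

{A, C, D}; {B, C}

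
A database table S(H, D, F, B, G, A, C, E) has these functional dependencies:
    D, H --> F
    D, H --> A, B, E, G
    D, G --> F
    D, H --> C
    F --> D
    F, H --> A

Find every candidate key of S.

No FD produces {H}, so it must be in every candidate key.
Closure of {D, H} is {A, B, C, D, E, F, G, H}, the whole schema; {D, H} is a candidate key.
Closure of {F, H} is {A, B, C, D, E, F, G, H}, the whole schema; {F, H} is a candidate key.
Any other superkey properly contains one of these, so there are no further candidate keys.

{D, H}, {F, H}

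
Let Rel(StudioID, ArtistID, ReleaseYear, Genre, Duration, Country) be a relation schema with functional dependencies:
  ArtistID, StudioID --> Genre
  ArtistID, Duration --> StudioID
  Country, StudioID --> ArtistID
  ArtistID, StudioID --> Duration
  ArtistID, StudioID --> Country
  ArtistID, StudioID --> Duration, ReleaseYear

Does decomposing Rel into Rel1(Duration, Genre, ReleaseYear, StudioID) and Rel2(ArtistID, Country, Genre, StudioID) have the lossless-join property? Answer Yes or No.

Common attributes: {Genre, StudioID}; their closure is {Genre, StudioID}.
The closure covers neither Rel1 nor Rel2 entirely; the join is not lossless.

No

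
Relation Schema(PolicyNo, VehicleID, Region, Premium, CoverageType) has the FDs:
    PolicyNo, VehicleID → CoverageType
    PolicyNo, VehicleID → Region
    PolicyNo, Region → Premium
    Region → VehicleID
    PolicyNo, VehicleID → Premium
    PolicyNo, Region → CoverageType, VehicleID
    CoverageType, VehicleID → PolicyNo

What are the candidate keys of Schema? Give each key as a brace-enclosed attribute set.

{CoverageType, Region}⁺ = {CoverageType, PolicyNo, Premium, Region, VehicleID} — all of the relation — so {CoverageType, Region} is a candidate key.
{CoverageType, VehicleID}⁺ = {CoverageType, PolicyNo, Premium, Region, VehicleID} — all of the relation — so {CoverageType, VehicleID} is a candidate key.
{PolicyNo, Region}⁺ = {CoverageType, PolicyNo, Premium, Region, VehicleID} — all of the relation — so {PolicyNo, Region} is a candidate key.
{PolicyNo, VehicleID}⁺ = {CoverageType, PolicyNo, Premium, Region, VehicleID} — all of the relation — so {PolicyNo, VehicleID} is a candidate key.
No proper subset of any of these is a key, and no other minimal superkey exists.

{CoverageType, Region}, {CoverageType, VehicleID}, {PolicyNo, Region}, {PolicyNo, VehicleID}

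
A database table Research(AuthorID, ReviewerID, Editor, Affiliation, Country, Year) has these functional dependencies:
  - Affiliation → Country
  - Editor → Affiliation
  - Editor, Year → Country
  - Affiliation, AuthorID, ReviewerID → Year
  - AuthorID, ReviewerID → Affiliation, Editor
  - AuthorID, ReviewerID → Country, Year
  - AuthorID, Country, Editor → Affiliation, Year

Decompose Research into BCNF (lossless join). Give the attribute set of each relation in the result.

{Affiliation, Country}; {Affiliation, Editor}; {AuthorID, Editor, ReviewerID}; {AuthorID, Editor, Year}

Candidate key of the original relation: {AuthorID, ReviewerID}.
Within {Affiliation, AuthorID, Country, Editor, ReviewerID, Year}: {Affiliation}⁺ ∩ {Affiliation, AuthorID, Country, Editor, ReviewerID, Year} = {Affiliation, Country}, not the whole set, so Affiliation → Country violates BCNF; decompose into {Affiliation, Country} and {Affiliation, AuthorID, Editor, ReviewerID, Year}.
{Affiliation, Country}: every determinant is a superkey — BCNF.
Within {Affiliation, AuthorID, Editor, ReviewerID, Year}: {Editor}⁺ ∩ {Affiliation, AuthorID, Editor, ReviewerID, Year} = {Affiliation, Editor}, not the whole set, so Editor → Affiliation violates BCNF; decompose into {Affiliation, Editor} and {AuthorID, Editor, ReviewerID, Year}.
{Affiliation, Editor}: every determinant is a superkey — BCNF.
Within {AuthorID, Editor, ReviewerID, Year}: {AuthorID, Editor}⁺ ∩ {AuthorID, Editor, ReviewerID, Year} = {AuthorID, Editor, Year}, not the whole set, so AuthorID, Editor → Year violates BCNF; decompose into {AuthorID, Editor, Year} and {AuthorID, Editor, ReviewerID}.
{AuthorID, Editor, Year}: every determinant is a superkey — BCNF.
{AuthorID, Editor, ReviewerID}: every determinant is a superkey — BCNF.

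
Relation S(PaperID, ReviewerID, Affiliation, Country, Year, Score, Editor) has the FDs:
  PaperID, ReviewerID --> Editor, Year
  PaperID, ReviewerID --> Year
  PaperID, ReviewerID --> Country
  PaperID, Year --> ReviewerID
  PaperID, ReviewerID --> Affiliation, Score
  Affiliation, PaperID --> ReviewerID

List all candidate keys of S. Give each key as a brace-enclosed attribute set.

{Affiliation, PaperID}, {PaperID, ReviewerID}, {PaperID, Year}

No FD produces {PaperID}, so it must be in every candidate key.
{Affiliation, PaperID}⁺ = {Affiliation, Country, Editor, PaperID, ReviewerID, Score, Year} — all of the relation — so {Affiliation, PaperID} is a candidate key.
{PaperID, ReviewerID}⁺ = {Affiliation, Country, Editor, PaperID, ReviewerID, Score, Year} — all of the relation — so {PaperID, ReviewerID} is a candidate key.
{PaperID, Year}⁺ = {Affiliation, Country, Editor, PaperID, ReviewerID, Score, Year} — all of the relation — so {PaperID, Year} is a candidate key.
These are minimal and exhaustive — every other superkey contains one of them.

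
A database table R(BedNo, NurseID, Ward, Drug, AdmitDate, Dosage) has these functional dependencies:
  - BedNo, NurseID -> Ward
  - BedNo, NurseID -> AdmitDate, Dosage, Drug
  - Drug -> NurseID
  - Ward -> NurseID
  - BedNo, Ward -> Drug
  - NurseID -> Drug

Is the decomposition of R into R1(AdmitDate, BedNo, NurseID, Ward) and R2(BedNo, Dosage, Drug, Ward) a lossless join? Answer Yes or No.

The shared attributes are {BedNo, Ward} and {BedNo, Ward}⁺ = {AdmitDate, BedNo, Dosage, Drug, NurseID, Ward}.
Since R1 ⊆ {AdmitDate, BedNo, Dosage, Drug, NurseID, Ward}, the intersection is a superkey of R1; the decomposition is lossless.

Yes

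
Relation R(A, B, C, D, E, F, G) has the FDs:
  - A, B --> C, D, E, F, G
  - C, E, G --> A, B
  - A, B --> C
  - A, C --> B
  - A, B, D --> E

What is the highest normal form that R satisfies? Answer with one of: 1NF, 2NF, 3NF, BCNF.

BCNF

Candidate keys: {A, B}, {A, C}, {C, E, G}. Prime attributes: {A, B, C, E, G}.
Every FD has a superkey on the left, so the relation is in BCNF.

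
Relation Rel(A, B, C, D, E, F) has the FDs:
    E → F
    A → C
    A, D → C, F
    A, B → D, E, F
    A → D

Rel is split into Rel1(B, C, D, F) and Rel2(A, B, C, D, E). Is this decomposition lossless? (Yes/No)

Rel1 ∩ Rel2 = {B, C, D}; its closure under F is {B, C, D}.
Neither Rel1 nor Rel2 is contained in that closure, so the decomposition is lossy.

No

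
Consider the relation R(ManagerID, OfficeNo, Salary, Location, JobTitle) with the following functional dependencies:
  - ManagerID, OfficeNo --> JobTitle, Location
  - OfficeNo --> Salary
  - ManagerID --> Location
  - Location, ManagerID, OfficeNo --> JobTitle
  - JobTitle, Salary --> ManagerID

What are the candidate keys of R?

{JobTitle, OfficeNo}, {ManagerID, OfficeNo}

Attributes never on any right-hand side: {OfficeNo} — every candidate key must contain it.
{JobTitle, OfficeNo}⁺ = {JobTitle, Location, ManagerID, OfficeNo, Salary} — all of the relation — so {JobTitle, OfficeNo} is a candidate key.
{ManagerID, OfficeNo}⁺ = {JobTitle, Location, ManagerID, OfficeNo, Salary} — all of the relation — so {ManagerID, OfficeNo} is a candidate key.
These are minimal and exhaustive — every other superkey contains one of them.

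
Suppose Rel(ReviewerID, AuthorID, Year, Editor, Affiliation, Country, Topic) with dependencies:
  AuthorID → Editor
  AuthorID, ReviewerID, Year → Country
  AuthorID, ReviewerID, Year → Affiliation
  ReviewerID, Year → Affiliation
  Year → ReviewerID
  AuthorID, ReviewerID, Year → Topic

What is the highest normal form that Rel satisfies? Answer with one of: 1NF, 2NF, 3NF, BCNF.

Candidate key: {AuthorID, Year}. Prime attributes: {AuthorID, Year}.
AuthorID → Editor: {AuthorID}⁺ = {AuthorID, Editor}, which is not all of the attributes, so the left side is not a superkey — BCNF is violated.
Because {Editor} is non-prime and the left side of AuthorID → Editor is not a superkey, the relation is not in 3NF.
Since {AuthorID} ⊂ {AuthorID, Year} and {AuthorID}⁺ ⊇ {Editor} with {Editor} non-prime, there is a partial dependency; 2NF fails.

1NF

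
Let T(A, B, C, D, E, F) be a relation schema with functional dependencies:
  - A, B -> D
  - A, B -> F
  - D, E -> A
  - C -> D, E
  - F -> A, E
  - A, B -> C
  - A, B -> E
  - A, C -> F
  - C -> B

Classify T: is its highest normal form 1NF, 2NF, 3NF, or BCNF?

3NF

Candidate keys: {A, B}, {B, D, E}, {B, F}, {C}. Prime attributes: {A, B, C, D, E, F}.
D, E -> A: {D, E}⁺ = {A, D, E}, which is not all of the attributes, so the left side is not a superkey — BCNF is violated.
But every attribute on its right side ({A}) is prime, and the same holds for every other non-superkey FD, so 3NF still holds.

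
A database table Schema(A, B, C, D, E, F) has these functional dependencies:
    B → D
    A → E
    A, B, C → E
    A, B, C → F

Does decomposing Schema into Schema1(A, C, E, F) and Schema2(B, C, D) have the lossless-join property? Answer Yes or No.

The shared attributes are {C} and {C}⁺ = {C}.
The closure covers neither Schema1 nor Schema2 entirely; the join is not lossless.

No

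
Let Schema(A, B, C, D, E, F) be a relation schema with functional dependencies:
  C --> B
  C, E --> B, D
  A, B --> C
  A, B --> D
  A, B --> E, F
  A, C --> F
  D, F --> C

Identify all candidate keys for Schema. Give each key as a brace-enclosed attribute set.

{A, B}, {A, C}, {A, D, F}

No FD produces {A}, so it must be in every candidate key.
Closure of {A, B} is {A, B, C, D, E, F}, the whole schema; {A, B} is a candidate key.
Closure of {A, C} is {A, B, C, D, E, F}, the whole schema; {A, C} is a candidate key.
Closure of {A, D, F} is {A, B, C, D, E, F}, the whole schema; {A, D, F} is a candidate key.
Any other superkey properly contains one of these, so there are no further candidate keys.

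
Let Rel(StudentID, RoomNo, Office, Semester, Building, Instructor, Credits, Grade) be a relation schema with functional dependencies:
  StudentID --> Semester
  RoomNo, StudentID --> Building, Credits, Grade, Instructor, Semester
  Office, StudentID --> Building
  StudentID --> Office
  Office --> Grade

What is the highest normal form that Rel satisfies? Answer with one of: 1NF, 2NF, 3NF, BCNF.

1NF

Candidate key: {RoomNo, StudentID}. Prime attributes: {RoomNo, StudentID}.
For StudentID --> Semester we have {StudentID}⁺ = {Building, Grade, Office, Semester, StudentID}; {StudentID} is not a superkey, so BCNF fails.
StudentID --> Semester has non-prime {Semester} on the right and a non-superkey on the left, so 3NF fails.
Since {StudentID} ⊂ {RoomNo, StudentID} and {StudentID}⁺ ⊇ {Building, Grade, Office, Semester} with {Building, Grade, Office, Semester} non-prime, there is a partial dependency; 2NF fails.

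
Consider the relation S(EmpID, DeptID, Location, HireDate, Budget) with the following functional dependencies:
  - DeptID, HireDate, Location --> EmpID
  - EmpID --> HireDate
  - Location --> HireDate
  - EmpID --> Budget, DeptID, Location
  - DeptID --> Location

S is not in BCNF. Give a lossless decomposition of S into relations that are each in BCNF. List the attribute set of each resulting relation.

{Budget, DeptID, EmpID, Location}; {HireDate, Location}

Candidate keys of the original relation: {DeptID}, {EmpID}.
In {Budget, DeptID, EmpID, HireDate, Location}, {Location} is not a superkey ({Location}⁺ restricted to this set is {HireDate, Location}), so split on Location --> HireDate into {HireDate, Location} and {Budget, DeptID, EmpID, Location}.
{HireDate, Location} is in BCNF.
{Budget, DeptID, EmpID, Location} is in BCNF.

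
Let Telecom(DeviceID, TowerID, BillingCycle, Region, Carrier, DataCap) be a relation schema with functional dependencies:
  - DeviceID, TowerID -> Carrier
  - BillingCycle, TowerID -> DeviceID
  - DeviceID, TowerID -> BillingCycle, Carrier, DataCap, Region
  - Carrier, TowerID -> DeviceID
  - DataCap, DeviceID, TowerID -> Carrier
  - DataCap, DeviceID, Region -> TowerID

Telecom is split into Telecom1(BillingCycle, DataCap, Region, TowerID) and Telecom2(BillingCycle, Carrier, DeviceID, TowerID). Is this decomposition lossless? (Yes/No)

Telecom1 ∩ Telecom2 = {BillingCycle, TowerID}; its closure under F is {BillingCycle, Carrier, DataCap, DeviceID, Region, TowerID}.
Telecom1 is contained in that closure, so Telecom1 ∩ Telecom2 -> Telecom1 holds and the join is lossless.

Yes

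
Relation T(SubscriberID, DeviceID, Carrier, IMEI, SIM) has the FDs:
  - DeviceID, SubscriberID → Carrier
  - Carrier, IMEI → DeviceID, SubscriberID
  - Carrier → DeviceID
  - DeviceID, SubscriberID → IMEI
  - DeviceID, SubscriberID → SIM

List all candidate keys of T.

{Carrier, IMEI}, {Carrier, SubscriberID}, {DeviceID, SubscriberID}

{Carrier, IMEI}⁺ = {Carrier, DeviceID, IMEI, SIM, SubscriberID}, which is every attribute, so {Carrier, IMEI} is a candidate key.
{Carrier, SubscriberID}⁺ = {Carrier, DeviceID, IMEI, SIM, SubscriberID}, which is every attribute, so {Carrier, SubscriberID} is a candidate key.
{DeviceID, SubscriberID}⁺ = {Carrier, DeviceID, IMEI, SIM, SubscriberID}, which is every attribute, so {DeviceID, SubscriberID} is a candidate key.
No proper subset of any of these is a key, and no other minimal superkey exists.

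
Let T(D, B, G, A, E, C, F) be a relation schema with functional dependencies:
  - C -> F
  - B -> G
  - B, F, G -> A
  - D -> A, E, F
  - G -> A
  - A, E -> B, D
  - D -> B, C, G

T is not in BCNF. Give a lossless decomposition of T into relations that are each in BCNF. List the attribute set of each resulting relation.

{A, G}; {B, C, D, E}; {B, G}; {C, F}

Candidate keys of the original relation: {A, E}, {B, E}, {D}, {E, G}.
In {A, B, C, D, E, F, G}, {C} is not a superkey ({C}⁺ restricted to this set is {C, F}), so split on C -> F into {C, F} and {A, B, C, D, E, G}.
{C, F} is in BCNF.
In {A, B, C, D, E, G}, {B} is not a superkey ({B}⁺ restricted to this set is {A, B, G}), so split on B -> A, G into {A, B, G} and {B, C, D, E}.
In {A, B, G}, {G} is not a superkey ({G}⁺ restricted to this set is {A, G}), so split on G -> A into {A, G} and {B, G}.
{A, G} is in BCNF.
{B, G} is in BCNF.
{B, C, D, E} is in BCNF.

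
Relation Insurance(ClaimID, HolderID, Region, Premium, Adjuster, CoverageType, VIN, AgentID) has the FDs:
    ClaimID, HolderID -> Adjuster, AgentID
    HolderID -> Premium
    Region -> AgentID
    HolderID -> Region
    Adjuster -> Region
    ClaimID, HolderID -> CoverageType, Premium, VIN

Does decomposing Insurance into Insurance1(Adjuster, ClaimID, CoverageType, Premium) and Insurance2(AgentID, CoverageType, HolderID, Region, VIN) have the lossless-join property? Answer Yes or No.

No

Insurance1 ∩ Insurance2 = {CoverageType}; its closure under F is {CoverageType}.
Neither Insurance1 nor Insurance2 is contained in that closure, so the decomposition is lossy.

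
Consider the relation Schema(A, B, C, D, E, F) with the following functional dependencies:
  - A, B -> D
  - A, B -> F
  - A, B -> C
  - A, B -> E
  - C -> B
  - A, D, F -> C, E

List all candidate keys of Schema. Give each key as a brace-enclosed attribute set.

{A} never appears on the right of any FD, so every key must include it.
{A, B}⁺ = {A, B, C, D, E, F} — all of the relation — so {A, B} is a candidate key.
{A, C}⁺ = {A, B, C, D, E, F} — all of the relation — so {A, C} is a candidate key.
{A, D, F}⁺ = {A, B, C, D, E, F} — all of the relation — so {A, D, F} is a candidate key.
No proper subset of any of these is a key, and no other minimal superkey exists.

{A, B}, {A, C}, {A, D, F}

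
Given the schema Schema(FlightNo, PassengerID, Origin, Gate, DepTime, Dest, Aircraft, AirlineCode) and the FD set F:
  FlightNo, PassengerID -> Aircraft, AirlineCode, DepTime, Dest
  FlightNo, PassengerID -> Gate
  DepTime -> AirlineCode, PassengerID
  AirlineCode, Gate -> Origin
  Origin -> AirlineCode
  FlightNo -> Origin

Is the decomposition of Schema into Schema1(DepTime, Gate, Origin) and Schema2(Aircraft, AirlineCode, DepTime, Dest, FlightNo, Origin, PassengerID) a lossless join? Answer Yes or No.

No

Common attributes: {DepTime, Origin}; their closure is {AirlineCode, DepTime, Origin, PassengerID}.
Neither Schema1 nor Schema2 is contained in that closure, so the decomposition is lossy.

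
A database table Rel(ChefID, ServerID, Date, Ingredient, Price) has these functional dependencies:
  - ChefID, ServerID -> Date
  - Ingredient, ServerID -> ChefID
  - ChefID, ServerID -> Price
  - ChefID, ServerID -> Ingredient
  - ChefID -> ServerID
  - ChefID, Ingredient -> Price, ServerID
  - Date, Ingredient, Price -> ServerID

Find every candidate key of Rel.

{ChefID}, {Date, Ingredient, Price}, {Ingredient, ServerID}

{ChefID}⁺ = {ChefID, Date, Ingredient, Price, ServerID}, which is every attribute, so {ChefID} is a candidate key.
{Ingredient, ServerID}⁺ = {ChefID, Date, Ingredient, Price, ServerID}, which is every attribute, so {Ingredient, ServerID} is a candidate key.
{Date, Ingredient, Price}⁺ = {ChefID, Date, Ingredient, Price, ServerID}, which is every attribute, so {Date, Ingredient, Price} is a candidate key.
No proper subset of any of these is a key, and no other minimal superkey exists.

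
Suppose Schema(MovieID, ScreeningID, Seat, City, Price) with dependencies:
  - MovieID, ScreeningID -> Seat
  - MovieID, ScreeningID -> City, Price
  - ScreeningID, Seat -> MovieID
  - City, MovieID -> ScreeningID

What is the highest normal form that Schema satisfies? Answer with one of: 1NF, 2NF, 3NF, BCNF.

BCNF

Candidate keys: {City, MovieID}, {MovieID, ScreeningID}, {ScreeningID, Seat}. Prime attributes: {City, MovieID, ScreeningID, Seat}.
The left-hand side of every FD is a superkey, so BCNF is satisfied.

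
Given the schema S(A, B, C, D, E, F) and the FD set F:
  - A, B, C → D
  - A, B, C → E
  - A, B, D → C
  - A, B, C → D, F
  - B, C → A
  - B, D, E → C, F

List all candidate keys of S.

{A, B, D}, {B, C}, {B, D, E}

Attributes never on any right-hand side: {B} — every candidate key must contain it.
{B, C} is a candidate key since {B, C}⁺ = {A, B, C, D, E, F} covers every attribute.
{A, B, D} is a candidate key since {A, B, D}⁺ = {A, B, C, D, E, F} covers every attribute.
{B, D, E} is a candidate key since {B, D, E}⁺ = {A, B, C, D, E, F} covers every attribute.
These are minimal and exhaustive — every other superkey contains one of them.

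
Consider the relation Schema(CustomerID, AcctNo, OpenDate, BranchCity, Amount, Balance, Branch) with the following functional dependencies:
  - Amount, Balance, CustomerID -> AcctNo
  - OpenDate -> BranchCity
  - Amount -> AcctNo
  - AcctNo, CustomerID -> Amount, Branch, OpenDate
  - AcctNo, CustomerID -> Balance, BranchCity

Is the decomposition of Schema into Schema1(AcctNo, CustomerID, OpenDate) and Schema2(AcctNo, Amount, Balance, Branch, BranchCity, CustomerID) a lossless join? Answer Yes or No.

The shared attributes are {AcctNo, CustomerID} and {AcctNo, CustomerID}⁺ = {AcctNo, Amount, Balance, Branch, BranchCity, CustomerID, OpenDate}.
This includes all of Schema1, so the common attributes are a superkey of Schema1 — the join is lossless.

Yes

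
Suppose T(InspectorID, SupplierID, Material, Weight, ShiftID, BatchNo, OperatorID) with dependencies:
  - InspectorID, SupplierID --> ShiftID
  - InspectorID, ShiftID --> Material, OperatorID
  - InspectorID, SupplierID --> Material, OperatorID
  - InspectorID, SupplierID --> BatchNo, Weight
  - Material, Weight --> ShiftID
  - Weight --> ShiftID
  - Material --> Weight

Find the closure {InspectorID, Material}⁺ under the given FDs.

{InspectorID, Material, OperatorID, ShiftID, Weight}

Start with {InspectorID, Material}.
Material --> Weight applies; add {Weight} → now {InspectorID, Material, Weight}.
Material, Weight --> ShiftID applies; add {ShiftID} → now {InspectorID, Material, ShiftID, Weight}.
InspectorID, ShiftID --> Material, OperatorID applies; add {OperatorID} → now {InspectorID, Material, OperatorID, ShiftID, Weight}.
No further FD applies.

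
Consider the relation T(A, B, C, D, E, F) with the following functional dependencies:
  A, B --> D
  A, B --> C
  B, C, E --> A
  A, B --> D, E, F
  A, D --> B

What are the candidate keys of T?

{A, B}, {A, D}, {B, C, E}

{A, B}⁺ = {A, B, C, D, E, F} — all of the relation — so {A, B} is a candidate key.
{A, D}⁺ = {A, B, C, D, E, F} — all of the relation — so {A, D} is a candidate key.
{B, C, E}⁺ = {A, B, C, D, E, F} — all of the relation — so {B, C, E} is a candidate key.
Any other superkey properly contains one of these, so there are no further candidate keys.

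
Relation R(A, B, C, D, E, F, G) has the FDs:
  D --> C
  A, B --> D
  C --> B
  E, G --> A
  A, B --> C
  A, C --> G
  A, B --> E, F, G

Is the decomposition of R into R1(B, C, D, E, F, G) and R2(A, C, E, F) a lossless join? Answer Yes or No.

No

The shared attributes are {C, E, F} and {C, E, F}⁺ = {B, C, E, F}.
The closure covers neither R1 nor R2 entirely; the join is not lossless.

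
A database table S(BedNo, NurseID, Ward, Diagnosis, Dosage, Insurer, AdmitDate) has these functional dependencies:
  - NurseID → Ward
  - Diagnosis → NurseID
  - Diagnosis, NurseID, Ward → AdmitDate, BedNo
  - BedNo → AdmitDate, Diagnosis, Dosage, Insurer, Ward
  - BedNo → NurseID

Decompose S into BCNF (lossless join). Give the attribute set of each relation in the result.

{AdmitDate, BedNo, Diagnosis, Dosage, Insurer, NurseID}; {NurseID, Ward}

Candidate keys of the original relation: {BedNo}, {Diagnosis}.
Within {AdmitDate, BedNo, Diagnosis, Dosage, Insurer, NurseID, Ward}: {NurseID}⁺ ∩ {AdmitDate, BedNo, Diagnosis, Dosage, Insurer, NurseID, Ward} = {NurseID, Ward}, not the whole set, so NurseID → Ward violates BCNF; decompose into {NurseID, Ward} and {AdmitDate, BedNo, Diagnosis, Dosage, Insurer, NurseID}.
{NurseID, Ward} is in BCNF.
{AdmitDate, BedNo, Diagnosis, Dosage, Insurer, NurseID} is in BCNF.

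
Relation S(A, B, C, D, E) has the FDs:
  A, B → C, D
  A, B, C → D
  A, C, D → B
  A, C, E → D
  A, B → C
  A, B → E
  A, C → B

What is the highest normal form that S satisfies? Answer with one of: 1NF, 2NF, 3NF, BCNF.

Candidate keys: {A, B}, {A, C}. Prime attributes: {A, B, C}.
The left-hand side of every FD is a superkey, so BCNF is satisfied.

BCNF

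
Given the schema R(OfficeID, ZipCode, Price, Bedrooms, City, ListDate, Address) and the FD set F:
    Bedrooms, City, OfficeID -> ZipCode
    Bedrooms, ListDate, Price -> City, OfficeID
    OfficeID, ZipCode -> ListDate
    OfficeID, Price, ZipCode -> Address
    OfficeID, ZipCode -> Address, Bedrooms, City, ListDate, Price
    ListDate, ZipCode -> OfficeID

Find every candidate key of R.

Closure of {ListDate, ZipCode} is {Address, Bedrooms, City, ListDate, OfficeID, Price, ZipCode}, the whole schema; {ListDate, ZipCode} is a candidate key.
Closure of {OfficeID, ZipCode} is {Address, Bedrooms, City, ListDate, OfficeID, Price, ZipCode}, the whole schema; {OfficeID, ZipCode} is a candidate key.
Closure of {Bedrooms, City, OfficeID} is {Address, Bedrooms, City, ListDate, OfficeID, Price, ZipCode}, the whole schema; {Bedrooms, City, OfficeID} is a candidate key.
Closure of {Bedrooms, ListDate, Price} is {Address, Bedrooms, City, ListDate, OfficeID, Price, ZipCode}, the whole schema; {Bedrooms, ListDate, Price} is a candidate key.
Any other superkey properly contains one of these, so there are no further candidate keys.

{Bedrooms, City, OfficeID}, {Bedrooms, ListDate, Price}, {ListDate, ZipCode}, {OfficeID, ZipCode}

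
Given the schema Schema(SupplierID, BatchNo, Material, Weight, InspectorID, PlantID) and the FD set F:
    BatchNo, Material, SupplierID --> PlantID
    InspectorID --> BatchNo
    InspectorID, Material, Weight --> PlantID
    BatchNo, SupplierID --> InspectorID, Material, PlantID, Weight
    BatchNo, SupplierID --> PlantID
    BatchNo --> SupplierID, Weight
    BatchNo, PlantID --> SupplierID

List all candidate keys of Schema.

Closure of {BatchNo} is {BatchNo, InspectorID, Material, PlantID, SupplierID, Weight}, the whole schema; {BatchNo} is a candidate key.
Closure of {InspectorID} is {BatchNo, InspectorID, Material, PlantID, SupplierID, Weight}, the whole schema; {InspectorID} is a candidate key.
Any other superkey properly contains one of these, so there are no further candidate keys.

{BatchNo}, {InspectorID}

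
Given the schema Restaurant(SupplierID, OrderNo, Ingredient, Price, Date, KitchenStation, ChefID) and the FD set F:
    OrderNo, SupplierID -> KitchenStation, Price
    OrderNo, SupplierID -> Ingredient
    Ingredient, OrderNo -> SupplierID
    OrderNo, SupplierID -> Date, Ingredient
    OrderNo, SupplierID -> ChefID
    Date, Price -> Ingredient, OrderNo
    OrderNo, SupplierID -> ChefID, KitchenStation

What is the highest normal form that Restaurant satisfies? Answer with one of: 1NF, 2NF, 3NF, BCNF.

Candidate keys: {Date, Price}, {Ingredient, OrderNo}, {OrderNo, SupplierID}. Prime attributes: {Date, Ingredient, OrderNo, Price, SupplierID}.
Every FD has a superkey on the left, so the relation is in BCNF.

BCNF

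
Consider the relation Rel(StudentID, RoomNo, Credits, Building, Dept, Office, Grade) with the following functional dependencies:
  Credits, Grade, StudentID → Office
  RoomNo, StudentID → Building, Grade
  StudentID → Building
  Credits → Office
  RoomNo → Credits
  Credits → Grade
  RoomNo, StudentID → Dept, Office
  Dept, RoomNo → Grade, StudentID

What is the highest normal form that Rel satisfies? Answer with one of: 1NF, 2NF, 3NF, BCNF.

1NF

Candidate keys: {Dept, RoomNo}, {RoomNo, StudentID}. Prime attributes: {Dept, RoomNo, StudentID}.
Credits, Grade, StudentID → Office: {Credits, Grade, StudentID}⁺ = {Building, Credits, Grade, Office, StudentID}, which is not all of the attributes, so the left side is not a superkey — BCNF is violated.
Credits, Grade, StudentID → Office has non-prime {Office} on the right and a non-superkey on the left, so 3NF fails.
{RoomNo} is a proper subset of the key {Dept, RoomNo}, and {RoomNo}⁺ contains the non-prime attributes {Credits, Grade, Office} — a partial dependency, so 2NF is violated.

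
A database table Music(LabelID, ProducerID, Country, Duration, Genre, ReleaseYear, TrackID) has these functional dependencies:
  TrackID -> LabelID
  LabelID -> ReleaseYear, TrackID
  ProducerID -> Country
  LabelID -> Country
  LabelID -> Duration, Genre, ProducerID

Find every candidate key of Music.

{LabelID}, {TrackID}

{LabelID} is a candidate key since {LabelID}⁺ = {Country, Duration, Genre, LabelID, ProducerID, ReleaseYear, TrackID} covers every attribute.
{TrackID} is a candidate key since {TrackID}⁺ = {Country, Duration, Genre, LabelID, ProducerID, ReleaseYear, TrackID} covers every attribute.
Any other superkey properly contains one of these, so there are no further candidate keys.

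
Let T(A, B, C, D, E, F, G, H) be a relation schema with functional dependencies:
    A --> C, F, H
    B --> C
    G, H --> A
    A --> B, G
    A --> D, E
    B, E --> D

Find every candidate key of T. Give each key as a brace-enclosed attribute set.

{A}, {G, H}

Closure of {A} is {A, B, C, D, E, F, G, H}, the whole schema; {A} is a candidate key.
Closure of {G, H} is {A, B, C, D, E, F, G, H}, the whole schema; {G, H} is a candidate key.
These are minimal and exhaustive — every other superkey contains one of them.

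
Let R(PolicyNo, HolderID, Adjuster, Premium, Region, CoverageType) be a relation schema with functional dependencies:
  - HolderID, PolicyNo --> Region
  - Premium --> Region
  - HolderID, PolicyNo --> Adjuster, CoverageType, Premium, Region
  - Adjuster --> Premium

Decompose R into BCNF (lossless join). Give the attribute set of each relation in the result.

Candidate key of the original relation: {HolderID, PolicyNo}.
Within {Adjuster, CoverageType, HolderID, PolicyNo, Premium, Region}: {Premium}⁺ ∩ {Adjuster, CoverageType, HolderID, PolicyNo, Premium, Region} = {Premium, Region}, not the whole set, so Premium --> Region violates BCNF; decompose into {Premium, Region} and {Adjuster, CoverageType, HolderID, PolicyNo, Premium}.
{Premium, Region} has no BCNF violation.
Within {Adjuster, CoverageType, HolderID, PolicyNo, Premium}: {Adjuster}⁺ ∩ {Adjuster, CoverageType, HolderID, PolicyNo, Premium} = {Adjuster, Premium}, not the whole set, so Adjuster --> Premium violates BCNF; decompose into {Adjuster, Premium} and {Adjuster, CoverageType, HolderID, PolicyNo}.
{Adjuster, Premium} has no BCNF violation.
{Adjuster, CoverageType, HolderID, PolicyNo} has no BCNF violation.

{Adjuster, CoverageType, HolderID, PolicyNo}; {Adjuster, Premium}; {Premium, Region}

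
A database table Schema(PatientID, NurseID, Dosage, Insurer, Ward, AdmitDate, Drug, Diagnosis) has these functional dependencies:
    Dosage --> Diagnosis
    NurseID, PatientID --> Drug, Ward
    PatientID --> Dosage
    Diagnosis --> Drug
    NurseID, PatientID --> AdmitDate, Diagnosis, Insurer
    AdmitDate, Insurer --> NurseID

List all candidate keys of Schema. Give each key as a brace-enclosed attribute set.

No FD produces {PatientID}, so it must be in every candidate key.
{NurseID, PatientID}⁺ = {AdmitDate, Diagnosis, Dosage, Drug, Insurer, NurseID, PatientID, Ward} — all of the relation — so {NurseID, PatientID} is a candidate key.
{AdmitDate, Insurer, PatientID}⁺ = {AdmitDate, Diagnosis, Dosage, Drug, Insurer, NurseID, PatientID, Ward} — all of the relation — so {AdmitDate, Insurer, PatientID} is a candidate key.
Any other superkey properly contains one of these, so there are no further candidate keys.

{AdmitDate, Insurer, PatientID}, {NurseID, PatientID}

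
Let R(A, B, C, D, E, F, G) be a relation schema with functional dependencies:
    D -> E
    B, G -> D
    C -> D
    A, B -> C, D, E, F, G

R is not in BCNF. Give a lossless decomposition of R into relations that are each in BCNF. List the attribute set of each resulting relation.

{A, B, C, F, G}; {B, D, G}; {D, E}

Candidate key of the original relation: {A, B}.
In {A, B, C, D, E, F, G}, {D} is not a superkey ({D}⁺ restricted to this set is {D, E}), so split on D -> E into {D, E} and {A, B, C, D, F, G}.
{D, E}: every determinant is a superkey — BCNF.
In {A, B, C, D, F, G}, {B, G} is not a superkey ({B, G}⁺ restricted to this set is {B, D, G}), so split on B, G -> D into {B, D, G} and {A, B, C, F, G}.
{B, D, G}: every determinant is a superkey — BCNF.
{A, B, C, F, G}: every determinant is a superkey — BCNF.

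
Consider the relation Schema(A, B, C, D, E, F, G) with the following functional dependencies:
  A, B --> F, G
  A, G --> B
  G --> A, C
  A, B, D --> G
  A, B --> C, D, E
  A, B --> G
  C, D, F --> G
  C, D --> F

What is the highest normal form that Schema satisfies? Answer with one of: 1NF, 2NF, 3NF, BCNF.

Candidate keys: {A, B}, {C, D}, {G}. Prime attributes: {A, B, C, D, G}.
Each dependency's left side is a superkey — BCNF holds.

BCNF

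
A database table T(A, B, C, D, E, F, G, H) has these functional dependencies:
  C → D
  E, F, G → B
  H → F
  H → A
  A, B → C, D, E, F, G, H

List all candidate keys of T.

{A, B}, {A, E, F, G}, {B, H}, {E, G, H}

Closure of {A, B} is {A, B, C, D, E, F, G, H}, the whole schema; {A, B} is a candidate key.
Closure of {B, H} is {A, B, C, D, E, F, G, H}, the whole schema; {B, H} is a candidate key.
Closure of {E, G, H} is {A, B, C, D, E, F, G, H}, the whole schema; {E, G, H} is a candidate key.
Closure of {A, E, F, G} is {A, B, C, D, E, F, G, H}, the whole schema; {A, E, F, G} is a candidate key.
No proper subset of any of these is a key, and no other minimal superkey exists.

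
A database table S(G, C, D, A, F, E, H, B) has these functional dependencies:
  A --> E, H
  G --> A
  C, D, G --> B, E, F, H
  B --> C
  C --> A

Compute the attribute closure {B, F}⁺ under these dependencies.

{A, B, C, E, F, H}

Start with {B, F}.
B --> C applies; add {C} → now {B, C, F}.
C --> A applies; add {A} → now {A, B, C, F}.
A --> E, H applies; add {E, H} → now {A, B, C, E, F, H}.
No further FD applies.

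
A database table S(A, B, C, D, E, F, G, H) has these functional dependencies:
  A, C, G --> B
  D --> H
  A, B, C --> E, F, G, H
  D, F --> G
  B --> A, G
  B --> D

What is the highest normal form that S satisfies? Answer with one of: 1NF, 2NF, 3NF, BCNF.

1NF

Candidate keys: {A, C, D, F}, {A, C, G}, {B, C}. Prime attributes: {A, B, C, D, F, G}.
For D --> H we have {D}⁺ = {D, H}; {D} is not a superkey, so BCNF fails.
D --> H has non-prime {H} on the right and a non-superkey on the left, so 3NF fails.
The proper key subset {B} of {B, C} determines non-prime {H}, so the relation is not even in 2NF.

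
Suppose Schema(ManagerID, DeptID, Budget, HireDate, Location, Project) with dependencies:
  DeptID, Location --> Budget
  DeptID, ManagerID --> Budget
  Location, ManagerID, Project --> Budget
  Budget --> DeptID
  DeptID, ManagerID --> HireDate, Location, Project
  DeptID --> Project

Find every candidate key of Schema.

{Budget, ManagerID}, {DeptID, ManagerID}, {Location, ManagerID, Project}

{ManagerID} never appears on the right of any FD, so every key must include it.
{Budget, ManagerID} is a candidate key since {Budget, ManagerID}⁺ = {Budget, DeptID, HireDate, Location, ManagerID, Project} covers every attribute.
{DeptID, ManagerID} is a candidate key since {DeptID, ManagerID}⁺ = {Budget, DeptID, HireDate, Location, ManagerID, Project} covers every attribute.
{Location, ManagerID, Project} is a candidate key since {Location, ManagerID, Project}⁺ = {Budget, DeptID, HireDate, Location, ManagerID, Project} covers every attribute.
Any other superkey properly contains one of these, so there are no further candidate keys.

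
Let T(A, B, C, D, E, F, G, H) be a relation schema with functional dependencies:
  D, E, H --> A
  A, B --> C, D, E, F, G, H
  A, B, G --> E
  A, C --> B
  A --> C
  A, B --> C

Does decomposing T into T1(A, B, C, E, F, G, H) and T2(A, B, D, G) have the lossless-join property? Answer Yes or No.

The shared attributes are {A, B, G} and {A, B, G}⁺ = {A, B, C, D, E, F, G, H}.
This includes all of T1, so the common attributes are a superkey of T1 — the join is lossless.

Yes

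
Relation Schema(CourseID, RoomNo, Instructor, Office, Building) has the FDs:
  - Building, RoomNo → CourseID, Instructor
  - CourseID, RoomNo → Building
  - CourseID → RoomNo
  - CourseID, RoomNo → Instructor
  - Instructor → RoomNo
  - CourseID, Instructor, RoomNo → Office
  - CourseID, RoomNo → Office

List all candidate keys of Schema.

{CourseID}⁺ = {Building, CourseID, Instructor, Office, RoomNo} — all of the relation — so {CourseID} is a candidate key.
{Building, Instructor}⁺ = {Building, CourseID, Instructor, Office, RoomNo} — all of the relation — so {Building, Instructor} is a candidate key.
{Building, RoomNo}⁺ = {Building, CourseID, Instructor, Office, RoomNo} — all of the relation — so {Building, RoomNo} is a candidate key.
Any other superkey properly contains one of these, so there are no further candidate keys.

{Building, Instructor}, {Building, RoomNo}, {CourseID}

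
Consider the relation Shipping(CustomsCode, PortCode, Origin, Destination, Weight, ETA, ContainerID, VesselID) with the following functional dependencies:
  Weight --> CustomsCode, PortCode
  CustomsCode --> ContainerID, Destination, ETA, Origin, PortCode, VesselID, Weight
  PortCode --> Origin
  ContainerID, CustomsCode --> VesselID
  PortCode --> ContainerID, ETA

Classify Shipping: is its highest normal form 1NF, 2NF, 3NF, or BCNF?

Candidate keys: {CustomsCode}, {Weight}. Prime attributes: {CustomsCode, Weight}.
For PortCode --> Origin we have {PortCode}⁺ = {ContainerID, ETA, Origin, PortCode}; {PortCode} is not a superkey, so BCNF fails.
PortCode --> Origin has non-prime {Origin} on the right and a non-superkey on the left, so 3NF fails.
Every candidate key is a single attribute, so no partial dependency is possible; 2NF holds.

2NF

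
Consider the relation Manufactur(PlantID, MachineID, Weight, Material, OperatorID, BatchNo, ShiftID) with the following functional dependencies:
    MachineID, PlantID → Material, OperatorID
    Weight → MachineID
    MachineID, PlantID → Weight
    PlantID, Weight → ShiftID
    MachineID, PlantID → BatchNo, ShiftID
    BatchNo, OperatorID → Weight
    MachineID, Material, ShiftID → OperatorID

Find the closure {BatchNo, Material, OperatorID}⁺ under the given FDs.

Start with {BatchNo, Material, OperatorID}.
BatchNo, OperatorID → Weight applies; add {Weight} → now {BatchNo, Material, OperatorID, Weight}.
Weight → MachineID applies; add {MachineID} → now {BatchNo, MachineID, Material, OperatorID, Weight}.
No further FD applies.

{BatchNo, MachineID, Material, OperatorID, Weight}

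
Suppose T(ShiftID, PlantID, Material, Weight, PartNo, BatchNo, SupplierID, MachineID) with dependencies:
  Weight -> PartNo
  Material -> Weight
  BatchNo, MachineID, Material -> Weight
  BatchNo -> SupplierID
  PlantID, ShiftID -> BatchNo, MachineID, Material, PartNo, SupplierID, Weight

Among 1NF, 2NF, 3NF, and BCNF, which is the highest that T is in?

2NF

Candidate key: {PlantID, ShiftID}. Prime attributes: {PlantID, ShiftID}.
Weight -> PartNo: {Weight}⁺ = {PartNo, Weight}, which is not all of the attributes, so the left side is not a superkey — BCNF is violated.
Weight -> PartNo has non-prime {PartNo} on the right and a non-superkey on the left, so 3NF fails.
Checking every proper subset of each key, none determines a non-prime attribute — 2NF is satisfied.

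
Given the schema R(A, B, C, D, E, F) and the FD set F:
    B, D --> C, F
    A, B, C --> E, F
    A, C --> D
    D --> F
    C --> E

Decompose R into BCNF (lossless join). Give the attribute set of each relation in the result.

Candidate keys of the original relation: {A, B, C}, {A, B, D}.
In {A, B, C, D, E, F}, {B, D} is not a superkey ({B, D}⁺ restricted to this set is {B, C, D, E, F}), so split on B, D --> C, E, F into {B, C, D, E, F} and {A, B, D}.
In {B, C, D, E, F}, {D} is not a superkey ({D}⁺ restricted to this set is {D, F}), so split on D --> F into {D, F} and {B, C, D, E}.
{D, F}: every determinant is a superkey — BCNF.
In {B, C, D, E}, {C} is not a superkey ({C}⁺ restricted to this set is {C, E}), so split on C --> E into {C, E} and {B, C, D}.
{C, E}: every determinant is a superkey — BCNF.
{B, C, D}: every determinant is a superkey — BCNF.
{A, B, D}: every determinant is a superkey — BCNF.

{A, B, D}; {B, C, D}; {C, E}; {D, F}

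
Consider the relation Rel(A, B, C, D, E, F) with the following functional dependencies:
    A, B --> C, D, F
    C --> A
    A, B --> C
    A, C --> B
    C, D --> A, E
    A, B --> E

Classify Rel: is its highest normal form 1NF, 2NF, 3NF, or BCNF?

BCNF

Candidate keys: {A, B}, {C}. Prime attributes: {A, B, C}.
Every FD has a superkey on the left, so the relation is in BCNF.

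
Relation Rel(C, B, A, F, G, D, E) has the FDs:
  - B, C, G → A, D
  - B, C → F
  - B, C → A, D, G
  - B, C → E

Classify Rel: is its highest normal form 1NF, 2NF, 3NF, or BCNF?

BCNF

Candidate key: {B, C}. Prime attributes: {B, C}.
The left-hand side of every FD is a superkey, so BCNF is satisfied.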